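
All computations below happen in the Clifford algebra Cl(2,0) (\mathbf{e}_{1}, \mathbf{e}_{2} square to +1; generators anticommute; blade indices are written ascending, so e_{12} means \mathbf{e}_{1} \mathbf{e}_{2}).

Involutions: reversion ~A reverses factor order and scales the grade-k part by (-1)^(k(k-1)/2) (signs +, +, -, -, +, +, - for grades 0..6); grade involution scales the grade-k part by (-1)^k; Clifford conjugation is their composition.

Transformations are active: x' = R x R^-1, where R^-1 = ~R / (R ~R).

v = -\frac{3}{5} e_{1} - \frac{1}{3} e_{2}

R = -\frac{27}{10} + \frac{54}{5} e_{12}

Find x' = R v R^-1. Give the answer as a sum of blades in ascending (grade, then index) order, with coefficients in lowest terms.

~R = -\frac{27}{10} - \frac{54}{5} e_{12}, and R ~R = \frac{12393}{100}, so R^-1 = ~R / (\frac{12393}{100}).
R v = -\frac{99}{50} e_{1} + \frac{369}{50} e_{2}
Answer: \frac{35}{51} e_{1} + \frac{1}{85} e_{2}


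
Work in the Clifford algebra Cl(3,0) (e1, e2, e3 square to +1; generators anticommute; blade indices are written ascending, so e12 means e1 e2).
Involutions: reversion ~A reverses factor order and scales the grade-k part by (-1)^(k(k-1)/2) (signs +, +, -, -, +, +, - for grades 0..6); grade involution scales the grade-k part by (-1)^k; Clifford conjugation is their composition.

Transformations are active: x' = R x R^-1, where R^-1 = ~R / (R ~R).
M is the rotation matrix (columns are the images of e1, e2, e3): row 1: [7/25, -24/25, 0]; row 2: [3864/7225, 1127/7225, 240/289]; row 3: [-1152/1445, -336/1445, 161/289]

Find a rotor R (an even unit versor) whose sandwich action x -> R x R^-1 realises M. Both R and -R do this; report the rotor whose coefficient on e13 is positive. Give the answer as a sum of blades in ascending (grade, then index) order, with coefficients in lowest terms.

Method: write R = a + b12*e12 + b13*e13 + b23*e23 with a^2 + b12^2 + b13^2 + b23^2 = 1 (so R^-1 = ~R). Expanding the columns R e_j ~R gives tr M = 4a^2 - 1 and, from the antisymmetric part, M21 - M12 = -4a*b12, M13 - M31 = 4a*b13, M32 - M23 = -4a*b23.
Here tr M = 287/289, so a^2 = (1 + tr M)/4 = 144/289 and a = ±12/17. Taking a = 12/17: M21 - M12 = 432/289, M13 - M31 = 1152/1445, M32 - M23 = -1536/1445, giving b12 = -9/17, b13 = 24/85, b23 = 32/85, i.e. R = 12/17 - 9/17*e12 + 24/85*e13 + 32/85*e23.
Its e13 coefficient is already positive.
Answer: 12/17 - 9/17*e12 + 24/85*e13 + 32/85*e23. Key observation: the double cover Spin(3) -> SO(3) sends R and -R to the same matrix (trace 287/289 here), so the stated sign of the e13 coefficient is what selects one sheet.


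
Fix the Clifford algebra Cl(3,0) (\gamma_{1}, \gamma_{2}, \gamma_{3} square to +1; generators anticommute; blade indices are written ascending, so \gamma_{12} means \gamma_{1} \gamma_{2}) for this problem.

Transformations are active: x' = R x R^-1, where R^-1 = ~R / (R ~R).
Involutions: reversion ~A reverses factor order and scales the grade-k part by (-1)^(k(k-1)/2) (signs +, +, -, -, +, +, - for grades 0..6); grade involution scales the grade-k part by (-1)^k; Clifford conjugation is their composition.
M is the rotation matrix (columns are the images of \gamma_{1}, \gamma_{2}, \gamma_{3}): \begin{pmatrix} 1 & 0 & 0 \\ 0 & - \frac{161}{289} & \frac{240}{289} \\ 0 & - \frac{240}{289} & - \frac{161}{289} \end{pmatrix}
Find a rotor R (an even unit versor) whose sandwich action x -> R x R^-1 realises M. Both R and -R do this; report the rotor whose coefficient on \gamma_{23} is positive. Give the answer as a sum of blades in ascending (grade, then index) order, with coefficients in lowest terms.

Method: write R = a + b12*\gamma_{12} + b13*\gamma_{13} + b23*\gamma_{23} with a^2 + b12^2 + b13^2 + b23^2 = 1 (so R^-1 = ~R). Expanding the columns R e_j ~R gives tr M = 4a^2 - 1 and, from the antisymmetric part, M21 - M12 = -4a*b12, M13 - M31 = 4a*b13, M32 - M23 = -4a*b23.
Here tr M = -\frac{33}{289}, so a^2 = (1 + tr M)/4 = \frac{64}{289} and a = ±\frac{8}{17}. Taking a = \frac{8}{17}: M21 - M12 = 0, M13 - M31 = 0, M32 - M23 = -\frac{480}{289}, giving b12 = 0, b13 = 0, b23 = \frac{15}{17}, i.e. R = \frac{8}{17} + \frac{15}{17} \gamma_{23}.
Its \gamma_{23} coefficient is already positive.
Answer: \frac{8}{17} + \frac{15}{17} \gamma_{23}. Sheet selection: the two-to-one cover makes ±R indistinguishable at the matrix level (trace -\frac{33}{289}), so uniqueness comes from the required sign on \gamma_{23}.


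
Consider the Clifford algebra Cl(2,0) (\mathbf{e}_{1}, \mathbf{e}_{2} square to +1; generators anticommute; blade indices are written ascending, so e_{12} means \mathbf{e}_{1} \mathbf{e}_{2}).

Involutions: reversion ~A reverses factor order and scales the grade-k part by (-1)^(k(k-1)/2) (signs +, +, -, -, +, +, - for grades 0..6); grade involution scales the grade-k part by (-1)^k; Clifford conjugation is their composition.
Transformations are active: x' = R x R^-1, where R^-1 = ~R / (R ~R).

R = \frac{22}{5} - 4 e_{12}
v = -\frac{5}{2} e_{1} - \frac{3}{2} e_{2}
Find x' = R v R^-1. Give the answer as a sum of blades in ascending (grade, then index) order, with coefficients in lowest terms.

~R = \frac{22}{5} + 4 e_{12}, and R ~R = \frac{884}{25}, so R^-1 = ~R / (\frac{884}{25}).
R v = -5 e_{1} - \frac{83}{5} e_{2}
Answer: \frac{555}{442} e_{1} - \frac{1163}{442} e_{2}


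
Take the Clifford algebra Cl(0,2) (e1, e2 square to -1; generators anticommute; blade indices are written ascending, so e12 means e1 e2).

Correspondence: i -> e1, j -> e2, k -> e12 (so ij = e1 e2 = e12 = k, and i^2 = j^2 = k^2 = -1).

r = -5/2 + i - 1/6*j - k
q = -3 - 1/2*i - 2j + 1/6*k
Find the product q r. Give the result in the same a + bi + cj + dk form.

In blades: q = -3 - 1/2*e1 - 2*e2 + 1/6*e12, r = -5/2 + e1 - 1/6*e2 - e12.
Distribute q over r term by term (generator squares from the signature, products reordered to ascending indices): (-3)*r = 15/2 - 3*e1 + 1/2*e2 + 3*e12; (-1/2*e1)*r = 1/2 + 5/4*e1 - 1/2*e2 + 1/12*e12; (-2*e2)*r = -1/3 + 2*e1 + 5*e2 + 2*e12; (1/6*e12)*r = 1/6 + 1/36*e1 + 1/6*e2 - 5/12*e12.
Sum: 47/6 + 5/18*e1 + 31/6*e2 + 14/3*e12; translating back through the correspondence:
Answer: 47/6 + 5/18*i + 31/6*j + 14/3*k


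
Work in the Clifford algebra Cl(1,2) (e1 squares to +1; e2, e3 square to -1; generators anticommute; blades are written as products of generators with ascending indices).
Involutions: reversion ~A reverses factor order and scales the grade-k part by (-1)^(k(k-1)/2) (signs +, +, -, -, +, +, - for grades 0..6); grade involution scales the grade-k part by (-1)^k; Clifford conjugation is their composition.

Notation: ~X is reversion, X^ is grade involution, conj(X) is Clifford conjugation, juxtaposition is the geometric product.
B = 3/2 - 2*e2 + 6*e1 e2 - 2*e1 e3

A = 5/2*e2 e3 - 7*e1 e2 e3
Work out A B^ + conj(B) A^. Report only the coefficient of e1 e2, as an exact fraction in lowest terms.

first term: -14*e2 - 37*e3 + 5*e1 e2 + e1 e3 + 15/4*e2 e3 - 21/2*e1 e2 e3
second term: -14*e2 - 47*e3 + 5*e1 e2 + 29*e1 e3 + 15/4*e2 e3 + 21/2*e1 e2 e3
Answer: 10


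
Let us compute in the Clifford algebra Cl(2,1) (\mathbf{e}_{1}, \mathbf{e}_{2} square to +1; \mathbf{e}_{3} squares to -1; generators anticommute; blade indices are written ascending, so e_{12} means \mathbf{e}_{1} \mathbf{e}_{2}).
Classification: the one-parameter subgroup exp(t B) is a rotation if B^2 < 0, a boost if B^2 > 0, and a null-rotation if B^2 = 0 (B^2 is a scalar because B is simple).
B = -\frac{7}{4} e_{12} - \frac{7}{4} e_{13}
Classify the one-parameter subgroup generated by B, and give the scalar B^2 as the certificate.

B^2 term by term: the squares give (-\frac{7}{4})^2*(e_{12})^2 + (-\frac{7}{4})^2*(e_{13})^2 = \frac{49}{16}*(-1) + \frac{49}{16}*(+1) = 0 (each basis 2-blade squares to minus the product of its generators' squares); cross terms between blades sharing an index anticommute and cancel. So B^2 = 0.
Answer: null-rotation, certificate B^2 = 0. One invariant decides it: the square 0 survives every conjugation, and its sign is exactly the classification.


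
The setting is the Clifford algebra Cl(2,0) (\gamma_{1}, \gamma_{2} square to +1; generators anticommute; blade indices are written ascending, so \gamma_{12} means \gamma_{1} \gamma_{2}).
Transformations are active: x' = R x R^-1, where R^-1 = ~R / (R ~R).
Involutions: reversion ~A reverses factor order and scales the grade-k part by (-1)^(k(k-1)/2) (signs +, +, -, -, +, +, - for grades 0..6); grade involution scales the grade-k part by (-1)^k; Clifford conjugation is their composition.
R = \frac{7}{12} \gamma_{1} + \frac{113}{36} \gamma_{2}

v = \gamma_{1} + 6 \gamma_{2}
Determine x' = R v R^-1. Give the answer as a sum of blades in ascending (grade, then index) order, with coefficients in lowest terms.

~R = \frac{7}{12} \gamma_{1} + \frac{113}{36} \gamma_{2}, and R ~R = \frac{6605}{648}, so R^-1 = ~R / (\frac{6605}{648}).
R v = \frac{233}{12} + \frac{13}{36} \gamma_{12}
Answer: \frac{8074}{6605} \gamma_{1} + \frac{39357}{6605} \gamma_{2}


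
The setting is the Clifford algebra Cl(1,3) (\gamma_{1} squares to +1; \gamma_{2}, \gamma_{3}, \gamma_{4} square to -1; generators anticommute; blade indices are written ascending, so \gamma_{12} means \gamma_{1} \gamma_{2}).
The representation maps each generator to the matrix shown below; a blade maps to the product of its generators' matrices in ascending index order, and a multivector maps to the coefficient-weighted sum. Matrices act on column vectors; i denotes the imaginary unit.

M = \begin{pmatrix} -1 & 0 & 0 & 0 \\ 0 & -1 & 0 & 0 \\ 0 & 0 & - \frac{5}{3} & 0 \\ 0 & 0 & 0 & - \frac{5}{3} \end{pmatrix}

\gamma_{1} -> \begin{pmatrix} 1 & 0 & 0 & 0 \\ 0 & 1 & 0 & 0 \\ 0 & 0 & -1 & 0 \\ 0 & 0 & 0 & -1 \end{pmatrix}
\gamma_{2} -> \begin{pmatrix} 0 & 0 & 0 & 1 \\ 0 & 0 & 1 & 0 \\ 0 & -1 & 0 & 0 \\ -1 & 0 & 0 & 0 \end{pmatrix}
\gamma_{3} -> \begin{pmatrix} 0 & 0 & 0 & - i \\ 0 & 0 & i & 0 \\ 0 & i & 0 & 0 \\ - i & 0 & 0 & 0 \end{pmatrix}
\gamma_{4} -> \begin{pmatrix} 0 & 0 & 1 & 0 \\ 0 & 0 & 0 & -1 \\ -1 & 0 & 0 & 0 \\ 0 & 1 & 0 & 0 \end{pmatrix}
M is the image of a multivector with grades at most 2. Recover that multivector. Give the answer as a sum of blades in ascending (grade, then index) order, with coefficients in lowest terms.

Method: the blade images are trace-orthogonal — tr(rho(e_A) rho(e_B)^-1) = 4 if A = B and 0 otherwise — and rho(e_A)^-1 = (e_A)^2 * rho(e_A) with (e_A)^2 = +1 or -1, so the coefficient of e_A in the preimage is (e_A)^2 * tr(M rho(e_A))/4.
Nonzero projections over blades of grade <= 2: 1: (1)^2 = +1, tr(M 1) = - \frac{16}{3}, coefficient -\frac{4}{3}; \gamma_{1}: (\gamma_{1})^2 = +1, tr(M rho(\gamma_{1})) = \frac{4}{3}, coefficient \frac{1}{3}. Every other blade of grade <= 2 projects to 0.
Answer: -\frac{4}{3} + \frac{1}{3} \gamma_{1}


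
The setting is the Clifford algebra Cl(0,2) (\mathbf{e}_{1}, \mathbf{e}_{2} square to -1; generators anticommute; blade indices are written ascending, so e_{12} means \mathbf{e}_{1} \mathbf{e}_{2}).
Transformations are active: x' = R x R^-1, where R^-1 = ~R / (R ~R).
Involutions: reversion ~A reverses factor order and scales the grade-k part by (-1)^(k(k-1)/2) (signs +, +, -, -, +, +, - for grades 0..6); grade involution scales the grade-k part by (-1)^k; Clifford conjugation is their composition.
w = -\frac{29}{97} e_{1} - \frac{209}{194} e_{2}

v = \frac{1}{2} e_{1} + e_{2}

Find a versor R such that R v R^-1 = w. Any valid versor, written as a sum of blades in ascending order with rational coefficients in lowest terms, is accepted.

Sketch: the shared square -\frac{5}{4} makes R = v + w = \frac{39}{194} e_{1} - \frac{15}{194} e_{2} the natural versor; its sandwich fixes that direction, negates (v - w)/2, and sends v to w.
Answer: \frac{39}{194} e_{1} - \frac{15}{194} e_{2}


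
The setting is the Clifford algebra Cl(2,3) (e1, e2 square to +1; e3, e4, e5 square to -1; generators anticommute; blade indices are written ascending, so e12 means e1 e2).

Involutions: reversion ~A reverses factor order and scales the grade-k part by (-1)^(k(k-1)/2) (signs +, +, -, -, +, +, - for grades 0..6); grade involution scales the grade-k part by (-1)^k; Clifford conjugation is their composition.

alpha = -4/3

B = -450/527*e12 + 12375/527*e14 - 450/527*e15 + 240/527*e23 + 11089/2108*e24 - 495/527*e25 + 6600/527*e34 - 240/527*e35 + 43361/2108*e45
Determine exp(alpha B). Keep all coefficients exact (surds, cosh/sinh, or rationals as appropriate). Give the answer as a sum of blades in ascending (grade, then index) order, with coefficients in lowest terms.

B^2 term by term: the squares give (-450/527)^2*(e12)^2 + (12375/527)^2*(e14)^2 + (-450/527)^2*(e15)^2 + (240/527)^2*(e23)^2 + (11089/2108)^2*(e24)^2 + (-495/527)^2*(e25)^2 + (6600/527)^2*(e34)^2 + (-240/527)^2*(e35)^2 + (43361/2108)^2*(e45)^2 = 202500/277729*(-1) + 153140625/277729*(+1) + 202500/277729*(+1) + 57600/277729*(+1) + 122965921/4443664*(+1) + 245025/277729*(+1) + 43560000/277729*(-1) + 57600/277729*(-1) + 1880176321/4443664*(-1) = 0 (each basis 2-blade squares to minus the product of its generators' squares); cross terms between blades sharing an index anticommute and cancel; the commuting (index-disjoint) pairs give grade-4 terms 2*c*c'*(blade product), which cancel blade by blade — e1234: -5940000/277729 + 5940000/277729 = 0; e1235: 216000/277729 - 216000/277729 = 0; e1245: -9756225/277729 + 12251250/277729 - 2495025/277729 = 0; e1345: 5940000/277729 - 5940000/277729 = 0; e2345: 5203320/277729 + 1330680/277729 - 6534000/277729 = 0 — confirming B is simple. So B^2 = 0.
B^2 = 0, and the exponential is exactly linear here: exp(alpha B) = 1 + alpha B (parabolic case).
Answer: 1 + 600/527*e12 - 16500/527*e14 + 600/527*e15 - 320/527*e23 - 11089/1581*e24 + 660/527*e25 - 8800/527*e34 + 320/527*e35 - 43361/1581*e45


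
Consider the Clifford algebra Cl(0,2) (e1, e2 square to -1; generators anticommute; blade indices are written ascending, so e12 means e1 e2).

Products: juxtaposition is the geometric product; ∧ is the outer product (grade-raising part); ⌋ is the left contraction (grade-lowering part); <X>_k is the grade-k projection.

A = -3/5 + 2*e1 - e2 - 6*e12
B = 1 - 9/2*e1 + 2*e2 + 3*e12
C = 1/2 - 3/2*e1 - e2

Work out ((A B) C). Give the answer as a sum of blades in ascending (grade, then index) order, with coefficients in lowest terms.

step 1: 142/5 + 137/10*e1 + 94/5*e2 - 83/10*e12
step 2: 1071/20 - 881/20*e1 - 131/20*e2 + 207/20*e12
Answer: 1071/20 - 881/20*e1 - 131/20*e2 + 207/20*e12


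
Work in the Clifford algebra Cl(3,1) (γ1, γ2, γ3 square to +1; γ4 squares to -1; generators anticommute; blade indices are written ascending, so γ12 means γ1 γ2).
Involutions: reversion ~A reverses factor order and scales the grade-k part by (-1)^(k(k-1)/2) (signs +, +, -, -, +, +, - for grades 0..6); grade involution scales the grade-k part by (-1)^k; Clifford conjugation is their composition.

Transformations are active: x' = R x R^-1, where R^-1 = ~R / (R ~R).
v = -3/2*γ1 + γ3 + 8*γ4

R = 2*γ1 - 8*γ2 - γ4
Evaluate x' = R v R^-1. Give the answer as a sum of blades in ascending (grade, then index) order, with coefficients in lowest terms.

~R = 2*γ1 - 8*γ2 - γ4, and R ~R = 67, so R^-1 = ~R / (67).
R v = 5 - 12*γ12 + 2*γ13 + 29/2*γ14 - 8*γ23 - 64*γ24 + γ34
Answer: 241/134*γ1 - 80/67*γ2 - γ3 - 546/67*γ4


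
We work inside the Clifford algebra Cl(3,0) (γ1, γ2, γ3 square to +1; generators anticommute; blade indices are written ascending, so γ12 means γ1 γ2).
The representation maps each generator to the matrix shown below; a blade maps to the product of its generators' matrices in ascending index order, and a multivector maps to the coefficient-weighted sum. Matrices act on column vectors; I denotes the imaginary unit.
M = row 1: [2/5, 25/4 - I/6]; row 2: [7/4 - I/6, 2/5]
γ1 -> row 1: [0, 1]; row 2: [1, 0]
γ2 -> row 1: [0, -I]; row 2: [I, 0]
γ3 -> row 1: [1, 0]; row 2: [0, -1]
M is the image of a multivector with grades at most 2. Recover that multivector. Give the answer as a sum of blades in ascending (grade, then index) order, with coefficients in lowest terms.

Method: 1, rho(γ1), rho(γ2), rho(γ3) form a trace-orthogonal basis of the 2x2 complex matrices (tr(X Y) = 2 if X = Y, else 0), so M = m0*1 + m1*rho(γ1) + m2*rho(γ2) + m3*rho(γ3) with m0 = tr(M)/2 = 2/5, m1 = tr(M rho(γ1))/2 = 4 - I/6, m2 = tr(M rho(γ2))/2 = 9*I/4, m3 = tr(M rho(γ3))/2 = 0.
Multiplying table entries, the bivector images are rho(γ12) = I*rho(γ3), rho(γ13) = -I*rho(γ2), rho(γ23) = I*rho(γ1); with real blade coefficients the real parts of m0..m3 are the coefficients of 1, γ1, γ2, γ3 and the imaginary parts give the bivectors (γ23: Im m1, γ13: -Im m2, γ12: Im m3).
Answer: 2/5 + 4*γ1 - 9/4*γ13 - 1/6*γ23


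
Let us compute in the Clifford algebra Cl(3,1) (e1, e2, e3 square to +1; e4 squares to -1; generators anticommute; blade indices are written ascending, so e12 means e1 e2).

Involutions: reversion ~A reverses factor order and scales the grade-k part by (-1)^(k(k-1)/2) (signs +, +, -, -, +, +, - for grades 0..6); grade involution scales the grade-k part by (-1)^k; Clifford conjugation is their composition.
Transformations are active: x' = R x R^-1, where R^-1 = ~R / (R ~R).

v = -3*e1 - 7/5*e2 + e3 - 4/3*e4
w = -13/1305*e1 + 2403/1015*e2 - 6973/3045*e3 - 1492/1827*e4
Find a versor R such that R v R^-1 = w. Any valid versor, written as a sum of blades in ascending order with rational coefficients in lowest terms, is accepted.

Equal squares first: v^2 = w^2 = 2291/225. Then v + w = -3928/1305*e1 + 982/1015*e2 - 3928/3045*e3 - 3928/1827*e4 is a versor taking v to w, provided it is invertible.
Answer: -3928/1305*e1 + 982/1015*e2 - 3928/3045*e3 - 3928/1827*e4


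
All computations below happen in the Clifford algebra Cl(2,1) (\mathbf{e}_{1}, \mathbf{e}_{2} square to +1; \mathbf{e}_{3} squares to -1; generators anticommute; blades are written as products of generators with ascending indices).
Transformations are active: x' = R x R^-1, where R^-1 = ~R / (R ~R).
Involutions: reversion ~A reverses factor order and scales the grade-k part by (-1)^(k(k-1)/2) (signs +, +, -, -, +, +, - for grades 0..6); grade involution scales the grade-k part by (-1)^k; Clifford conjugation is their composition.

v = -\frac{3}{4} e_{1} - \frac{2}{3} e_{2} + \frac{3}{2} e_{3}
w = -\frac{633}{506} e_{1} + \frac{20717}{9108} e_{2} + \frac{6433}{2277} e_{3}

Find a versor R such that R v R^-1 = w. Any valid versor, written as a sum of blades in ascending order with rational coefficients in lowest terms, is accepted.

Since q(v) = q(w) = -\frac{179}{144}, the sum R = v + w = -\frac{2025}{1012} e_{1} + \frac{14645}{9108} e_{2} + \frac{19697}{4554} e_{3} does the job whenever invertible.
Answer: -\frac{2025}{1012} e_{1} + \frac{14645}{9108} e_{2} + \frac{19697}{4554} e_{3}


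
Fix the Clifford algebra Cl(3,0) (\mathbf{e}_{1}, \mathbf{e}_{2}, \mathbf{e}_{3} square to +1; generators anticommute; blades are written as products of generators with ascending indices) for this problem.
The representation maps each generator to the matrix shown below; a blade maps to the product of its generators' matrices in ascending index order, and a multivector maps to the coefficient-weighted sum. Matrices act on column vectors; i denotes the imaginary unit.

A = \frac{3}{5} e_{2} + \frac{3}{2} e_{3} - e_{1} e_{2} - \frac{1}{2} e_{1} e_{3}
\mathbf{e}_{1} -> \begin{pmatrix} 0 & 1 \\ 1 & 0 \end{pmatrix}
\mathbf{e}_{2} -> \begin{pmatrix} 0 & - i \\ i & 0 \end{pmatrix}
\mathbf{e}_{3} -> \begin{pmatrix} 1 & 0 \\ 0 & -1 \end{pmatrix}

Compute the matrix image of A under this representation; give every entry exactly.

Bivector images (products of the table entries): rho(e_{1} e_{2}) = rho(\mathbf{e}_{1})rho(\mathbf{e}_{2}) = \begin{pmatrix} i & 0 \\ 0 & - i \end{pmatrix}; rho(e_{1} e_{3}) = rho(\mathbf{e}_{1})rho(\mathbf{e}_{3}) = \begin{pmatrix} 0 & -1 \\ 1 & 0 \end{pmatrix}.
M = (\frac{3}{5})*rho(e_{2}) + (\frac{3}{2})*rho(e_{3}) + (-1)*rho(e_{1} e_{2}) + (-\frac{1}{2})*rho(e_{1} e_{3}), summed entrywise:
Answer: \begin{pmatrix} \frac{3}{2} - i & \frac{1}{2} - \frac{3 i}{5} \\ - \frac{1}{2} + \frac{3 i}{5} & - \frac{3}{2} + i \end{pmatrix}


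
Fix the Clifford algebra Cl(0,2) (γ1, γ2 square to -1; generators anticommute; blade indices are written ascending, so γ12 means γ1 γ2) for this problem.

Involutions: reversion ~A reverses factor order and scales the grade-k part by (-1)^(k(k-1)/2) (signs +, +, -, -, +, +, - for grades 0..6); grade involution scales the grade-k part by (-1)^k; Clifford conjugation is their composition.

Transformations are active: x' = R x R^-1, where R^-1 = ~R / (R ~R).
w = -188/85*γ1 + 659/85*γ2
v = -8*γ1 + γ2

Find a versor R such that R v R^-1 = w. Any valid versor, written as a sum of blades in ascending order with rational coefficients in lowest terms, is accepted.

R = v + w = -868/85*γ1 + 744/85*γ2 works: the equal norms (-65) guarantee its sandwich swaps v into w.
Answer: -868/85*γ1 + 744/85*γ2


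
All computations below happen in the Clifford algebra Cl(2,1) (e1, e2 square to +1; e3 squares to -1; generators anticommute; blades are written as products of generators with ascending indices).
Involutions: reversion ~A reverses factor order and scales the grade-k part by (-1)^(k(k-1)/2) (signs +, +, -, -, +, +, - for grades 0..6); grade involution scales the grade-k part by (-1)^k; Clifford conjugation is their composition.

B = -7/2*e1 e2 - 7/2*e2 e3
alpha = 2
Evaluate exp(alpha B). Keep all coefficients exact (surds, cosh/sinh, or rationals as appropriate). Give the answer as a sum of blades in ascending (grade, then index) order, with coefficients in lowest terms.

B^2 term by term: the squares give (-7/2)^2*(e1 e2)^2 + (-7/2)^2*(e2 e3)^2 = 49/4*(-1) + 49/4*(+1) = 0 (each basis 2-blade squares to minus the product of its generators' squares); cross terms between blades sharing an index anticommute and cancel. So B^2 = 0.
B^2 = 0, so the series truncates immediately: exp(alpha B) = 1 + alpha B (parabolic case).
Answer: 1 - 7*e1 e2 - 7*e2 e3


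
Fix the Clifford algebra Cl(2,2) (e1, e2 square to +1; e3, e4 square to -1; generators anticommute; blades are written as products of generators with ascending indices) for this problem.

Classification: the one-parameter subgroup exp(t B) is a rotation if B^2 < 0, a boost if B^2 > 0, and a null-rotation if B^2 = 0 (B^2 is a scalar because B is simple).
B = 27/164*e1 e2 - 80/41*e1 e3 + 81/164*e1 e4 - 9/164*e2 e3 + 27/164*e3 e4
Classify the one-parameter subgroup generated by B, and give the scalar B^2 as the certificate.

B^2 term by term: the squares give (27/164)^2*(e1 e2)^2 + (-80/41)^2*(e1 e3)^2 + (81/164)^2*(e1 e4)^2 + (-9/164)^2*(e2 e3)^2 + (27/164)^2*(e3 e4)^2 = 729/26896*(-1) + 6400/1681*(+1) + 6561/26896*(+1) + 81/26896*(+1) + 729/26896*(-1) = 4 (each basis 2-blade squares to minus the product of its generators' squares); cross terms between blades sharing an index anticommute and cancel; the commuting (index-disjoint) pairs give grade-4 terms 2*c*c'*(blade product), which cancel blade by blade — e1 e2 e3 e4: 729/13448 - 729/13448 = 0 — confirming B is simple. So B^2 = 4.
Answer: boost, certificate B^2 = 4. Note: conjugating B changes its blade decomposition but never the scalar B^2 = 4, whose sign settles the classification.


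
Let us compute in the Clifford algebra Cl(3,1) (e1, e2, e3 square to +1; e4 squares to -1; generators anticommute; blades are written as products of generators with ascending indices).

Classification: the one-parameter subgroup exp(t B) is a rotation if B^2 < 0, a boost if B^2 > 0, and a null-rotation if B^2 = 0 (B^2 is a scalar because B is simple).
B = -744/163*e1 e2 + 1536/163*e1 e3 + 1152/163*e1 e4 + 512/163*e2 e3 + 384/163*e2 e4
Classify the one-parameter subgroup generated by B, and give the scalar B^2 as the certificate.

B^2 term by term: the squares give (-744/163)^2*(e1 e2)^2 + (1536/163)^2*(e1 e3)^2 + (1152/163)^2*(e1 e4)^2 + (512/163)^2*(e2 e3)^2 + (384/163)^2*(e2 e4)^2 = 553536/26569*(-1) + 2359296/26569*(-1) + 1327104/26569*(+1) + 262144/26569*(-1) + 147456/26569*(+1) = -64 (each basis 2-blade squares to minus the product of its generators' squares); cross terms between blades sharing an index anticommute and cancel; the commuting (index-disjoint) pairs give grade-4 terms 2*c*c'*(blade product), which cancel blade by blade — e1 e2 e3 e4: -1179648/26569 + 1179648/26569 = 0 — confirming B is simple. So B^2 = -64.
Answer: rotation, certificate B^2 = -64. Certificate logic: -64 is a conjugation-invariant scalar, so its sign fixes rotation versus boost versus null-rotation outright.


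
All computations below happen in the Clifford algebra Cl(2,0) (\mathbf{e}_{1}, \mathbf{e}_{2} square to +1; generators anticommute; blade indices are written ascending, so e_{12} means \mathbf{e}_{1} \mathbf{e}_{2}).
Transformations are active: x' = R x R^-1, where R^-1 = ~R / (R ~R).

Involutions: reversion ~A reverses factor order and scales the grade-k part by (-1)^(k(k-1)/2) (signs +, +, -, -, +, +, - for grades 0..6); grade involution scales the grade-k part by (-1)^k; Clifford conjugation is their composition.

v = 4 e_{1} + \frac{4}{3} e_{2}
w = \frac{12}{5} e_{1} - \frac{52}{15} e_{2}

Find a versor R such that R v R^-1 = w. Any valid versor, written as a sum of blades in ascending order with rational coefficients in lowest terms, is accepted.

Here q(v) = q(w) = \frac{160}{9}; the classical choice R = v + w = \frac{32}{5} e_{1} - \frac{32}{15} e_{2} then realises v -> w under the sandwich.
Answer: \frac{32}{5} e_{1} - \frac{32}{15} e_{2}


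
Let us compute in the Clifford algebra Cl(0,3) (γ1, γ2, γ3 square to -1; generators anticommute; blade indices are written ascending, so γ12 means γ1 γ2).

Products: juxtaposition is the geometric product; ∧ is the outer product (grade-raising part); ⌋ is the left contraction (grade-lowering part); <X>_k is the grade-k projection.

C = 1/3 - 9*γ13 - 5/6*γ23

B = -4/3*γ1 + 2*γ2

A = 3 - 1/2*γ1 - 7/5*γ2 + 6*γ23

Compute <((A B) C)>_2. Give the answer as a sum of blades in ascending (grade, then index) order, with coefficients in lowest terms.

step 1: 32/15 - 4*γ1 + 6*γ2 + 12*γ3 - 43/15*γ12 - 8*γ123
step 2: 32/45 - 116*γ1 + 64*γ2 - 27*γ3 - 43/45*γ12 - 1943/90*γ13 + 1081/45*γ23 + 164/3*γ123
step 3: -43/45*γ12 - 1943/90*γ13 + 1081/45*γ23
Answer: -43/45*γ12 - 1943/90*γ13 + 1081/45*γ23


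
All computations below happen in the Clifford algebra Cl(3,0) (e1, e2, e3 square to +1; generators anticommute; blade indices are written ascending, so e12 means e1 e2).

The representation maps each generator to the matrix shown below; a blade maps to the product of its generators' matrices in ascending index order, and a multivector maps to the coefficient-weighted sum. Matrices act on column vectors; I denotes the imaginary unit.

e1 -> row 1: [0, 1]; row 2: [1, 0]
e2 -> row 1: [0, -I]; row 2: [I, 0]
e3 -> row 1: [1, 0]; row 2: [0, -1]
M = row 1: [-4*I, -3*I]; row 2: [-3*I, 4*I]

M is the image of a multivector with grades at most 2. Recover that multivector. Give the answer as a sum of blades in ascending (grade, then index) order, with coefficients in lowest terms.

Method: 1, rho(e1), rho(e2), rho(e3) form a trace-orthogonal basis of the 2x2 complex matrices (tr(X Y) = 2 if X = Y, else 0), so M = m0*1 + m1*rho(e1) + m2*rho(e2) + m3*rho(e3) with m0 = tr(M)/2 = 0, m1 = tr(M rho(e1))/2 = -3*I, m2 = tr(M rho(e2))/2 = 0, m3 = tr(M rho(e3))/2 = -4*I.
Multiplying table entries, the bivector images are rho(e12) = I*rho(e3), rho(e13) = -I*rho(e2), rho(e23) = I*rho(e1); with real blade coefficients the real parts of m0..m3 are the coefficients of 1, e1, e2, e3 and the imaginary parts give the bivectors (e23: Im m1, e13: -Im m2, e12: Im m3).
Answer: -4*e12 - 3*e23


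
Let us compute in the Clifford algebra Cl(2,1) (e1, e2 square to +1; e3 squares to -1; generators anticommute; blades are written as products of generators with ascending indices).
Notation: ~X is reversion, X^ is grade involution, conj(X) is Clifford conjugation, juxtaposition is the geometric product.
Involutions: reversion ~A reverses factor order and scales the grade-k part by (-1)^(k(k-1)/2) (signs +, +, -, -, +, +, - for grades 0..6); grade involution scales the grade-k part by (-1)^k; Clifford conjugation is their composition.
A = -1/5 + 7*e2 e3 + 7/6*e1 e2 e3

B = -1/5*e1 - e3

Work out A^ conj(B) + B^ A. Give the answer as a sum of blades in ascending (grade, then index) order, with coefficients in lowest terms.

first term: -1/25*e1 - 7*e2 - 1/5*e3 + 7/6*e1 e2 - 7/30*e2 e3 + 7/5*e1 e2 e3
second term: -1/25*e1 + 7*e2 - 1/5*e3 - 7/6*e1 e2 + 7/30*e2 e3 + 7/5*e1 e2 e3
Answer: -2/25*e1 - 2/5*e3 + 14/5*e1 e2 e3


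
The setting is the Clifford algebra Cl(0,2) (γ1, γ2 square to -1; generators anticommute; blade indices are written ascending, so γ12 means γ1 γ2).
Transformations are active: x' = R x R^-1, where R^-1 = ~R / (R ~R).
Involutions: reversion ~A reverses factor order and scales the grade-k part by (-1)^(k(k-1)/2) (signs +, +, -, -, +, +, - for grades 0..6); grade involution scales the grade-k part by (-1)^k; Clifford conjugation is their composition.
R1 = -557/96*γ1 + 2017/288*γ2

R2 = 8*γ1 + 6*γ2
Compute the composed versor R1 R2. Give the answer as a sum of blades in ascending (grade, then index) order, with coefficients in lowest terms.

Distribute over the terms of R1 (each basis-blade product reordered to ascending indices, repeated generators contracted through their squares):
(-557/96*γ1) R2 = 557/12 - 557/16*γ12
(2017/288*γ2) R2 = -2017/48 - 2017/36*γ12
Summing the partial products and collecting blades:
Answer: 211/48 - 13081/144*γ12


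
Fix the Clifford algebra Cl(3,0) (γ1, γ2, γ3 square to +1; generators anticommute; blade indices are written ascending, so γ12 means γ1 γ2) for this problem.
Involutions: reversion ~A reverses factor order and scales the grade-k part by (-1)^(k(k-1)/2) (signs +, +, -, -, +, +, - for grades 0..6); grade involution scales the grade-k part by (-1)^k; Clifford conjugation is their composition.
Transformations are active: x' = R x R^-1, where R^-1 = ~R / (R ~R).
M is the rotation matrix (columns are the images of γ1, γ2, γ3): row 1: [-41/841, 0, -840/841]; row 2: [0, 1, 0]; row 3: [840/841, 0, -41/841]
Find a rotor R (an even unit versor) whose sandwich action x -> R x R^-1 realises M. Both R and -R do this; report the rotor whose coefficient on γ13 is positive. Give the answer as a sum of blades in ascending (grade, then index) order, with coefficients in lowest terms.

Method: write R = a + b12*γ12 + b13*γ13 + b23*γ23 with a^2 + b12^2 + b13^2 + b23^2 = 1 (so R^-1 = ~R). Expanding the columns R e_j ~R gives tr M = 4a^2 - 1 and, from the antisymmetric part, M21 - M12 = -4a*b12, M13 - M31 = 4a*b13, M32 - M23 = -4a*b23.
Here tr M = 759/841, so a^2 = (1 + tr M)/4 = 400/841 and a = ±20/29. Taking a = 20/29: M21 - M12 = 0, M13 - M31 = -1680/841, M32 - M23 = 0, giving b12 = 0, b13 = -21/29, b23 = 0, i.e. R = 20/29 - 21/29*γ13.
Its γ13 coefficient is negative, so report the other preimage -R.
Answer: -20/29 + 21/29*γ13. Uniqueness: Spin(3) -> SO(3) maps R and -R to the same rotation of trace 759/841; fixing the sign of the γ13 coefficient removes the ambiguity.


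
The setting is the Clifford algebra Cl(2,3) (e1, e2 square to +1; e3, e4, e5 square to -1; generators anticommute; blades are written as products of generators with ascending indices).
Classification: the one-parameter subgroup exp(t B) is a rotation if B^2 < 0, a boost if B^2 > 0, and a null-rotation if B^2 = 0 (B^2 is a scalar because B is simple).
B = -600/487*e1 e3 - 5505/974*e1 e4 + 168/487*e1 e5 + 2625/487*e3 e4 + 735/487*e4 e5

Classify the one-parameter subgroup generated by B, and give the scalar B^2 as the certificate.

B^2 term by term: the squares give (-600/487)^2*(e1 e3)^2 + (-5505/974)^2*(e1 e4)^2 + (168/487)^2*(e1 e5)^2 + (2625/487)^2*(e3 e4)^2 + (735/487)^2*(e4 e5)^2 = 360000/237169*(+1) + 30305025/948676*(+1) + 28224/237169*(+1) + 6890625/237169*(-1) + 540225/237169*(-1) = 9/4 (each basis 2-blade squares to minus the product of its generators' squares); cross terms between blades sharing an index anticommute and cancel; the commuting (index-disjoint) pairs give grade-4 terms 2*c*c'*(blade product), which cancel blade by blade — e1 e3 e4 e5: -882000/237169 + 882000/237169 = 0 — confirming B is simple. So B^2 = 9/4.
Answer: boost, certificate B^2 = 9/4. Certificate logic: 9/4 is a conjugation-invariant scalar, so its sign fixes rotation versus boost versus null-rotation outright.


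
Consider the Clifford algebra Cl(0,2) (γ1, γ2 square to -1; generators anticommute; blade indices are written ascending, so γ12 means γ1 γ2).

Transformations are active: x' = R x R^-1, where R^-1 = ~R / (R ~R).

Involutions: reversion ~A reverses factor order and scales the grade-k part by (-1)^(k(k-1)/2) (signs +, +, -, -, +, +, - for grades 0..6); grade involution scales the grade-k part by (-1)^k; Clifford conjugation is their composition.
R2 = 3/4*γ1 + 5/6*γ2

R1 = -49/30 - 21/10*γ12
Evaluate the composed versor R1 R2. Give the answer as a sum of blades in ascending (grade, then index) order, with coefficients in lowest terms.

Distribute over the terms of R1 (each basis-blade product reordered to ascending indices, repeated generators contracted through their squares):
(-49/30) R2 = -49/40*γ1 - 49/36*γ2
(-21/10*γ12) R2 = 7/4*γ1 - 63/40*γ2
Summing the partial products and collecting blades:
Answer: 21/40*γ1 - 1057/360*γ2


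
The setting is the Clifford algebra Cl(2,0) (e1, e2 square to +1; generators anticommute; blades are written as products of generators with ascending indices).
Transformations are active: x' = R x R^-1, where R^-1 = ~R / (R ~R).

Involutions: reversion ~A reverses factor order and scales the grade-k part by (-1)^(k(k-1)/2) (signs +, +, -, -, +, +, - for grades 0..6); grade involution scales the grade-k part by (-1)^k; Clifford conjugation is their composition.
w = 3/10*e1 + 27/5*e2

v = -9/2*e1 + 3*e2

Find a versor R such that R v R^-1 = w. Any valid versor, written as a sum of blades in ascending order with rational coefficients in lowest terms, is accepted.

Why this works: both vectors square to 117/4, so q(v) = q(w) and R = v + w = -21/5*e1 + 42/5*e2 carries v to w — its own direction survives, the complement (v - w)/2 flips.
Answer: -21/5*e1 + 42/5*e2


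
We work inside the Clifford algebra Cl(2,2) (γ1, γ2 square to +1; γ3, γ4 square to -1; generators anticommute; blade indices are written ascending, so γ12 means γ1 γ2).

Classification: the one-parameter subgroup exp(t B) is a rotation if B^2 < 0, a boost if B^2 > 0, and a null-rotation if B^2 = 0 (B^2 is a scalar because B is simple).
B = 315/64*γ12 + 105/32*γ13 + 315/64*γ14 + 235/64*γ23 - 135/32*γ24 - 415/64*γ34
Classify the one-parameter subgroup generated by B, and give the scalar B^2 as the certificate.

B^2 term by term: the squares give (315/64)^2*(γ12)^2 + (105/32)^2*(γ13)^2 + (315/64)^2*(γ14)^2 + (235/64)^2*(γ23)^2 + (-135/32)^2*(γ24)^2 + (-415/64)^2*(γ34)^2 = 99225/4096*(-1) + 11025/1024*(+1) + 99225/4096*(+1) + 55225/4096*(+1) + 18225/1024*(+1) + 172225/4096*(-1) = 0 (each basis 2-blade squares to minus the product of its generators' squares); cross terms between blades sharing an index anticommute and cancel; the commuting (index-disjoint) pairs give grade-4 terms 2*c*c'*(blade product), which cancel blade by blade — γ1234: -130725/2048 + 14175/512 + 74025/2048 = 0 — confirming B is simple. So B^2 = 0.
Answer: null-rotation, certificate B^2 = 0. Certificate logic: 0 is a conjugation-invariant scalar, so its sign fixes rotation versus boost versus null-rotation outright.


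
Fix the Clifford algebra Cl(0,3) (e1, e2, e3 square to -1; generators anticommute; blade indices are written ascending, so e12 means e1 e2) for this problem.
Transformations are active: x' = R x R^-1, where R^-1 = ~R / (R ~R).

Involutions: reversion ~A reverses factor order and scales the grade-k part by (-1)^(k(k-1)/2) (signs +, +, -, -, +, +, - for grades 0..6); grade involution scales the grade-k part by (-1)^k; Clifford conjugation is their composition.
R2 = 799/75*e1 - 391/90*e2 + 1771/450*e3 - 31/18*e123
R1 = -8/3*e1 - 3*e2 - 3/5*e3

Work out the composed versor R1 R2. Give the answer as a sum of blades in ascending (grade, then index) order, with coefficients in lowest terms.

Distribute over the terms of R1 (each basis-blade product reordered to ascending indices, repeated generators contracted through their squares):
(-8/3*e1) R2 = 6392/225 + 1564/135*e12 - 7084/675*e13 - 124/27*e23
(-3*e2) R2 = -391/30 + 799/25*e12 + 31/6*e13 - 1771/150*e23
(-3/5*e3) R2 = 1771/750 - 31/30*e12 + 799/125*e13 - 391/150*e23
Summing the partial products and collecting blades:
Answer: 19954/1125 + 57391/1350*e12 + 7181/6750*e13 - 12829/675*e23


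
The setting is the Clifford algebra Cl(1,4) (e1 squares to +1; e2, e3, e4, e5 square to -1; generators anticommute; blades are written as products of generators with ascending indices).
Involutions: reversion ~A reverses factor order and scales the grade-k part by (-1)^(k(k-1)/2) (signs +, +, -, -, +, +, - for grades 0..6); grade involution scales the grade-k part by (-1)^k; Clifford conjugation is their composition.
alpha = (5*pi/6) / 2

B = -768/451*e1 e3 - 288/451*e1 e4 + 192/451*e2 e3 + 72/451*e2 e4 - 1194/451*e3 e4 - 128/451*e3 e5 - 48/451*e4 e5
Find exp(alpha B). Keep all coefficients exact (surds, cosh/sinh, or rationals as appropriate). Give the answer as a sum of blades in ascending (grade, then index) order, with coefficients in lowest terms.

B^2 term by term: the squares give (-768/451)^2*(e1 e3)^2 + (-288/451)^2*(e1 e4)^2 + (192/451)^2*(e2 e3)^2 + (72/451)^2*(e2 e4)^2 + (-1194/451)^2*(e3 e4)^2 + (-128/451)^2*(e3 e5)^2 + (-48/451)^2*(e4 e5)^2 = 589824/203401*(+1) + 82944/203401*(+1) + 36864/203401*(-1) + 5184/203401*(-1) + 1425636/203401*(-1) + 16384/203401*(-1) + 2304/203401*(-1) = -4 (each basis 2-blade squares to minus the product of its generators' squares); cross terms between blades sharing an index anticommute and cancel; the commuting (index-disjoint) pairs give grade-4 terms 2*c*c'*(blade product), which cancel blade by blade — e1 e2 e3 e4: 110592/203401 - 110592/203401 = 0; e1 e3 e4 e5: 73728/203401 - 73728/203401 = 0; e2 e3 e4 e5: -18432/203401 + 18432/203401 = 0 — confirming B is simple. So B^2 = -4.
B^2 = -4 — a negative square means the series sums to a rotation: l = 2, alpha*l = 5*pi/6, so exp(alpha B) = cos(5*pi/6) + (sin(5*pi/6)/2)*B = -sqrt(3)/2 + (1/4)*B.
Answer: -sqrt(3)/2 - 192/451*e1 e3 - 72/451*e1 e4 + 48/451*e2 e3 + 18/451*e2 e4 - 597/902*e3 e4 - 32/451*e3 e5 - 12/451*e4 e5


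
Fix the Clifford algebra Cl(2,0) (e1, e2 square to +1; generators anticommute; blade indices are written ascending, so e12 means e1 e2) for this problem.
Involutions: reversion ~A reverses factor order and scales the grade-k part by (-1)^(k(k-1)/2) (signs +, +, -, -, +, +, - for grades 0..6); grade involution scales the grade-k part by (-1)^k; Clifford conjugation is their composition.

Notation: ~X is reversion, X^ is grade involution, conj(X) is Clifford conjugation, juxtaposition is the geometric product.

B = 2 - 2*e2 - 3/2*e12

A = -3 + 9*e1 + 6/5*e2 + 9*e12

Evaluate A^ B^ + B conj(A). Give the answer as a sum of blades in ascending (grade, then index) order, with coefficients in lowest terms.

first term: 51/10 - 9/5*e1 + 51/10*e2 + 9/2*e12
second term: -171/10 - 171/5*e1 - 99/10*e2 - 63/2*e12
Answer: -12 - 36*e1 - 24/5*e2 - 27*e12


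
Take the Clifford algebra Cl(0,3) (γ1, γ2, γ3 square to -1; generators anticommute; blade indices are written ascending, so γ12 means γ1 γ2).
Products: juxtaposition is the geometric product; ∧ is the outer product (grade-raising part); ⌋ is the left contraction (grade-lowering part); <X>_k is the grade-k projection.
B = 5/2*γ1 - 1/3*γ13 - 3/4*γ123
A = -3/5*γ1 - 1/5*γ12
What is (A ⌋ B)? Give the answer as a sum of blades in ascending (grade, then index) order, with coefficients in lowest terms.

step 1: 3/2 - 7/20*γ3 - 9/20*γ23
Answer: 3/2 - 7/20*γ3 - 9/20*γ23


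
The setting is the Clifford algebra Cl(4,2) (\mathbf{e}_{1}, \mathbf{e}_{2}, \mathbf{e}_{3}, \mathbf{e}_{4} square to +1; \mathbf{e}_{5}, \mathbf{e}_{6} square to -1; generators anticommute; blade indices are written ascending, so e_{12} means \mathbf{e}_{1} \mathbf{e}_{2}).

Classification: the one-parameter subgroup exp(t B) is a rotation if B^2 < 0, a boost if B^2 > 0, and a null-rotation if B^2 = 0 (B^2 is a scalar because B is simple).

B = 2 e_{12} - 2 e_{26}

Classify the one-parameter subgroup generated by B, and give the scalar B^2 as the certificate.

B^2 term by term: the squares give (2)^2*(e_{12})^2 + (-2)^2*(e_{26})^2 = 4*(-1) + 4*(+1) = 0 (each basis 2-blade squares to minus the product of its generators' squares); cross terms between blades sharing an index anticommute and cancel. So B^2 = 0.
Answer: null-rotation, certificate B^2 = 0. The class reads off the invariant scalar 0 directly.
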